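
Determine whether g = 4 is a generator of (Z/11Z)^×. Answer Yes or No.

No

φ(11) = 11 − 1 = 10 = 2 · 5.
Test 4^(10/q) mod 11 for each prime factor q of 10:
4^5 ≡ 1 (mod 11)  [q = 2: ≡ 1 ✗]
4^2 ≡ 5 (mod 11)  [q = 5: ≢ 1 ✓]
The check at q = 2 fails, so 4 generates a proper subgroup.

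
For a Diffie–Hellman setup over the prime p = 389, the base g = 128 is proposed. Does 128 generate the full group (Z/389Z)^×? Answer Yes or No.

Yes

φ(389) = 389 − 1 = 388 = 2^2 · 97.
An element g generates (Z/389Z)^× iff g^(388/q) ≢ 1 (mod 389) for each prime q ∈ {2, 97}.
128^194 ≡ 388 (mod 389)  [q = 2: ≢ 1 ✓]
128^4 ≡ 171 (mod 389)  [q = 97: ≢ 1 ✓]
None equal 1, so ord_389(128) = 388: 128 is a primitive root.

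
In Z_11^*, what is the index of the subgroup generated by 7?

1

The order of 7 must divide φ(11) = 11 − 1 = 10 = 2 · 5.
Divisors of 10: 1, 2, 5, 10.
Compute 7^d (mod 11) for the divisors d until we hit 1:
7^1 ≡ 7
7^2 ≡ 5
7^5 ≡ 10
7^10 ≡ 1
So ord_11(7) = 10, hence |⟨7⟩| = 10.
[(Z/11Z)^× : ⟨7⟩] = 10/10 = 1.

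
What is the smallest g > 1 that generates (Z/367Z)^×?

φ(367) = 367 − 1 = 366 = 2 · 3 · 61.
Test candidates g = 2, 3, … against the prime factors q ∈ {2, 3, 61} of φ(367): g is a generator iff g^(366/q) ≢ 1 for every such q.
g = 2: 2^183 ≡ 1 — hits 1, so not a primitive root.
g = 3: 3^183 ≡ 366; 3^122 ≡ 1 — hits 1, so not a primitive root.
g = 4: 4^183 ≡ 1 — hits 1, so not a primitive root.
g = 5: 5^183 ≡ 366; 5^122 ≡ 1 — hits 1, so not a primitive root.
g = 6: 6^183 ≡ 366; 6^122 ≡ 283; 6^6 ≡ 47 — none is 1, so 6 is a primitive root.
The smallest primitive root modulo 367 is 6.

6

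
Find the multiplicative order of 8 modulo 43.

14

ord(8) | φ(43) = 43 − 1 = 42 = 2 · 3 · 7.
Divisors of 42: 1, 2, 3, 6, 7, 14, 21, 42.
Test each divisor d:
8^1 ≡ 8 (mod 43)
8^2 ≡ 21 (mod 43)
8^3 ≡ 39 (mod 43)
8^6 ≡ 16 (mod 43)
8^7 ≡ 42 (mod 43)
8^14 ≡ 1 (mod 43) ✓
So ord_43(8) = 14.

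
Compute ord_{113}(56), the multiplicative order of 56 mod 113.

28

By Lagrange's theorem, ord_113(56) divides φ(113) = 113 − 1 = 112 = 2^4 · 7.
Divisors of 112: 1, 2, 4, 7, 8, 14, 16, 28, 56, 112.
Test each divisor d:
56^1 ≡ 56 (mod 113)
56^2 ≡ 85 (mod 113)
56^4 ≡ 106 (mod 113)
56^7 ≡ 15 (mod 113)
56^8 ≡ 49 (mod 113)
56^14 ≡ 112 (mod 113)
56^16 ≡ 28 (mod 113)
56^28 ≡ 1 (mod 113) ✓
So ord_113(56) = 28.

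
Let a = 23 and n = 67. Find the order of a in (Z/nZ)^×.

33

The order of 23 must divide φ(67) = 67 − 1 = 66 = 2 · 3 · 11.
Divisors of 66: 1, 2, 3, 6, 11, 22, 33, 66.
Evaluate successive powers at the divisors of 66:
23^1 ≡ 23 (mod 67)
23^2 ≡ 60 (mod 67)
23^3 ≡ 40 (mod 67)
23^6 ≡ 59 (mod 67)
23^11 ≡ 29 (mod 67)
23^22 ≡ 37 (mod 67)
23^33 ≡ 1 (mod 67) ✓
The smallest such exponent is 33, so the order of 23 is 33.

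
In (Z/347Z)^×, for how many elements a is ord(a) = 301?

0

φ(347) = 347 − 1 = 346 = 2 · 173.
(Z/347Z)^× is cyclic (|G| = 346); a cyclic group of order m has exactly φ(d) elements of each order d | m, and none otherwise.
Here 346 is not a multiple of 301, so there are no elements of order 301.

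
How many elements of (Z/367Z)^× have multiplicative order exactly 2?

φ(367) = 367 − 1 = 366 = 2 · 3 · 61.
Since (Z/367Z)^× is cyclic of order 366, the number of elements of order d is φ(d) when d | 366 and 0 otherwise.
2 | 366, and φ(2) = 2 − 1 = 1.

1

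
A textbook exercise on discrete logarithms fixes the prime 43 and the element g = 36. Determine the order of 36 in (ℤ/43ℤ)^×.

The order of 36 must divide φ(43) = 43 − 1 = 42 = 2 · 3 · 7.
Divisors of 42: 1, 2, 3, 6, 7, 14, 21, 42.
Test each divisor d:
36^1 ≡ 36 (mod 43)
36^2 ≡ 6 (mod 43)
36^3 ≡ 1 (mod 43) ✓
Hence ord(36) = 3.

3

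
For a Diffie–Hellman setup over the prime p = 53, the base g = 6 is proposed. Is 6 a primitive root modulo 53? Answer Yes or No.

No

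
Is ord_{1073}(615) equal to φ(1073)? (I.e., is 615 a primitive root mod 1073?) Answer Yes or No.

1073 = 29 · 37 is a product of two distinct odd primes, so (Z/1073Z)^× ≅ (Z/29Z)^× × (Z/37Z)^× is not cyclic.
No primitive root modulo 1073 exists; in particular 615 is not one.

No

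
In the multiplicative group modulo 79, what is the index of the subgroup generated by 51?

By Lagrange's theorem, ord_79(51) divides φ(79) = 79 − 1 = 78 = 2 · 3 · 13.
Divisors of 78: 1, 2, 3, 6, 13, 26, 39, 78.
Check 51^d mod 79 for each divisor in increasing order:
51^1 ≡ 51
51^2 ≡ 73
51^3 ≡ 10
51^6 ≡ 21
51^13 ≡ 55
51^26 ≡ 23
51^39 ≡ 1
So ord_79(51) = 39, hence |⟨51⟩| = 39.
Index = |(Z/79Z)^×| / |⟨51⟩| = 78 / 39 = 2.

2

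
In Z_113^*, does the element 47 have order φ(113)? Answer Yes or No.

Yes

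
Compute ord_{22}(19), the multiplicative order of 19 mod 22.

ord(19) | φ(22) = φ(2)·φ(11) = 1·10 = 10 = 2 · 5.
Divisors of 10: 1, 2, 5, 10.
Compute 19^d (mod 22) for the divisors d until we hit 1:
19^1 ≡ 19 (mod 22)
19^2 ≡ 9 (mod 22)
19^5 ≡ 21 (mod 22)
19^10 ≡ 1 (mod 22) ✓
Hence ord(19) = 10.

10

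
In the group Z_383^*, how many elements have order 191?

190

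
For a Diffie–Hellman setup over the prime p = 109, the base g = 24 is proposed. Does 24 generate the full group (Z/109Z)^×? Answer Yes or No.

Yes

φ(109) = 109 − 1 = 108 = 2^2 · 3^3.
It suffices to check that the order of 24 is not a proper divisor of 108: compute 24^(108/q) for q ∈ {2, 3}.
24^54 ≡ 108 (mod 109)  [q = 2: ≢ 1 ✓]
24^36 ≡ 63 (mod 109)  [q = 3: ≢ 1 ✓]
None equal 1, so ord_109(24) = 108: 24 is a primitive root.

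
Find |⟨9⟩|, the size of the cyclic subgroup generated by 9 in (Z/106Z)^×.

ord(9) | φ(106) = φ(2)·φ(53) = 1·52 = 52 = 2^2 · 13.
Divisors of 52: 1, 2, 4, 13, 26, 52.
Test each divisor d:
9^1 ≡ 9 (mod 106)
9^2 ≡ 81 (mod 106)
9^4 ≡ 95 (mod 106)
9^13 ≡ 105 (mod 106)
9^26 ≡ 1 (mod 106) ✓
The smallest such exponent is 26, so the order of 9 is 26.

26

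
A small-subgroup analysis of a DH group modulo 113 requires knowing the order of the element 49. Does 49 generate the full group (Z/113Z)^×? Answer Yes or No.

No

φ(113) = 113 − 1 = 112 = 2^4 · 7.
An element g generates (Z/113Z)^× iff g^(112/q) ≢ 1 (mod 113) for each prime q ∈ {2, 7}.
49^56 ≡ 1 (mod 113)  [q = 2: ≡ 1 ✗]
49^16 ≡ 28 (mod 113)  [q = 7: ≢ 1 ✓]
49^56 ≡ 1 shows ord(49) | 56, strictly less than φ(113); not a primitive root.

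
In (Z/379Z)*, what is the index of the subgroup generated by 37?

6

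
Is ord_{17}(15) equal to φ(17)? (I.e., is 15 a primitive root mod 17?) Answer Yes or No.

No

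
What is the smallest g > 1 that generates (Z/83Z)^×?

2

φ(83) = 83 − 1 = 82 = 2 · 41.
g is a primitive root iff g^(82/q) ≢ 1 (mod 83) for each prime q ∈ {2, 41}.
g = 2: 2^41 ≡ 82; 2^2 ≡ 4 — none is 1, so 2 is a primitive root.
Hence the least primitive root of 83 is 2.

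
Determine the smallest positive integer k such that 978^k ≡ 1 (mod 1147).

90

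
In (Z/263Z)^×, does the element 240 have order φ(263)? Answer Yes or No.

Yes

φ(263) = 263 − 1 = 262 = 2 · 131.
It suffices to check that the order of 240 is not a proper divisor of 262: compute 240^(262/q) for q ∈ {2, 131}.
240^131 ≡ 262 (mod 263)  [q = 2: ≢ 1 ✓]
240^2 ≡ 3 (mod 263)  [q = 131: ≢ 1 ✓]
None equal 1, so ord_263(240) = 262: 240 is a primitive root.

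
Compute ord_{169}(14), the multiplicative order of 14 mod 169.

ord(14) | φ(169) = φ(13^2) = 13·(13−1) = 156 = 2^2 · 3 · 13.
Divisors of 156: 1, 2, 3, 4, 6, 12, 13, 26, 39, 52, 78, 156.
Compute 14^d (mod 169) for the divisors d until we hit 1:
14^1 ≡ 14 (mod 169)
14^2 ≡ 27 (mod 169)
14^3 ≡ 40 (mod 169)
14^4 ≡ 53 (mod 169)
14^6 ≡ 79 (mod 169)
14^12 ≡ 157 (mod 169)
14^13 ≡ 1 (mod 169) ✓
So ord_169(14) = 13.

13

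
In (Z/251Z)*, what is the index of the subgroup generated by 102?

Since 102 ∈ (Z/251Z)^×, its order divides φ(251) = 251 − 1 = 250 = 2 · 5^3.
Divisors of 250: 1, 2, 5, 10, 25, 50, 125, 250.
Evaluate successive powers at the divisors of 250:
102^1 ≡ 102 (mod 251)
102^2 ≡ 113 (mod 251)
102^5 ≡ 250 (mod 251)
102^10 ≡ 1 (mod 251) ✓
So ord_251(102) = 10, hence |⟨102⟩| = 10.
Index = |(Z/251Z)^×| / |⟨102⟩| = 250 / 10 = 25.

25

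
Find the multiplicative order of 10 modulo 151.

75

Since 10 ∈ (Z/151Z)^×, its order divides φ(151) = 151 − 1 = 150 = 2 · 3 · 5^2.
Divisors of 150: 1, 2, 3, 5, 6, 10, 15, 25, 30, 50, 75, 150.
Compute 10^d (mod 151) for the divisors d until we hit 1:
10^1 ≡ 10
10^2 ≡ 100
10^3 ≡ 94
10^5 ≡ 38
10^6 ≡ 78
10^10 ≡ 85
10^15 ≡ 59
10^25 ≡ 32
10^30 ≡ 8
10^50 ≡ 118
10^75 ≡ 1
Hence ord(10) = 75.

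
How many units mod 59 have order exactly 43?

0

φ(59) = 59 − 1 = 58 = 2 · 29.
Since (Z/59Z)^× is cyclic of order 58, the number of elements of order d is φ(d) when d | 58 and 0 otherwise.
43 does not divide 58, so no element of (Z/59Z)^× has order 43.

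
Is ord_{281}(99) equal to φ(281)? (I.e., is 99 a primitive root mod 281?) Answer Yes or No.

φ(281) = 281 − 1 = 280 = 2^3 · 5 · 7.
99 is a primitive root mod 281 iff 99^(φ(281)/q) ≢ 1 for every prime q | φ(281), i.e. q ∈ {2, 5, 7}.
99^140 ≡ 280 (mod 281)  [q = 2: ≢ 1 ✓]
99^56 ≡ 1 (mod 281)  [q = 5: ≡ 1 ✗]
99^40 ≡ 109 (mod 281)  [q = 7: ≢ 1 ✓]
Since 99^56 ≡ 1, the order of 99 divides 56 < 280, so 99 is not a primitive root.

No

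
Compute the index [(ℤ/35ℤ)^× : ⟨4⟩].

4

By Lagrange's theorem, ord_35(4) divides φ(35) = φ(5·7) = (5−1)·(7−1) = 4·6 = 24 = 2^3 · 3.
Divisors of 24: 1, 2, 3, 4, 6, 8, 12, 24.
Compute 4^d (mod 35) for the divisors d until we hit 1:
4^1 ≡ 4
4^2 ≡ 16
4^3 ≡ 29
4^4 ≡ 11
4^6 ≡ 1
So ord_35(4) = 6, hence |⟨4⟩| = 6.
The index is φ(35) / ord(4) = 24 / 6 = 4.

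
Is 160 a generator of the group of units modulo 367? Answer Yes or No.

φ(367) = 367 − 1 = 366 = 2 · 3 · 61.
160 is a primitive root mod 367 iff 160^(φ(367)/q) ≢ 1 for every prime q | φ(367), i.e. q ∈ {2, 3, 61}.
160^183 ≡ 366 (mod 367)  [q = 2: ≢ 1 ✓]
160^122 ≡ 83 (mod 367)  [q = 3: ≢ 1 ✓]
160^6 ≡ 229 (mod 367)  [q = 61: ≢ 1 ✓]
None equal 1, so ord_367(160) = 366: 160 is a primitive root.

Yes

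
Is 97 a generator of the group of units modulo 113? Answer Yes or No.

φ(113) = 113 − 1 = 112 = 2^4 · 7.
Test 97^(112/q) mod 113 for each prime factor q of 112:
97^56 ≡ 1 (mod 113)  [q = 2: ≡ 1 ✗]
97^16 ≡ 30 (mod 113)  [q = 7: ≢ 1 ✓]
97^56 ≡ 1 shows ord(97) | 56, strictly less than φ(113); not a primitive root.

No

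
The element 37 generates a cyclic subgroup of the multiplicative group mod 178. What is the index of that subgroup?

ord(37) | φ(178) = φ(2)·φ(89) = 1·88 = 88 = 2^3 · 11.
Divisors of 88: 1, 2, 4, 8, 11, 22, 44, 88.
Evaluate successive powers at the divisors of 88:
37^1 ≡ 37
37^2 ≡ 123
37^4 ≡ 177
37^8 ≡ 1
The order of 37 is 8, so the subgroup it generates has 8 elements.
The index is φ(178) / ord(37) = 88 / 8 = 11.

11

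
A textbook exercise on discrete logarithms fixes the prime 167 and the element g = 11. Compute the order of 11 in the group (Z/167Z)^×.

By Lagrange's theorem, ord_167(11) divides φ(167) = 167 − 1 = 166 = 2 · 83.
Divisors of 166: 1, 2, 83, 166.
Test each divisor d:
11^1 ≡ 11 (mod 167)
11^2 ≡ 121 (mod 167)
11^83 ≡ 1 (mod 167) ✓
Hence ord(11) = 83.

83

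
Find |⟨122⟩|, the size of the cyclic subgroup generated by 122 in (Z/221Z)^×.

Since 122 ∈ (Z/221Z)^×, its order divides φ(221) = φ(13·17) = (13−1)·(17−1) = 12·16 = 192 = 2^6 · 3.
Divisors of 192: 1, 2, 3, 4, 6, 8, 12, 16, 24, 32, 48, 64, 96, 192.
Evaluate successive powers at the divisors of 192:
122^1 ≡ 122 (mod 221)
122^2 ≡ 77 (mod 221)
122^3 ≡ 112 (mod 221)
122^4 ≡ 183 (mod 221)
122^6 ≡ 168 (mod 221)
122^8 ≡ 118 (mod 221)
122^12 ≡ 157 (mod 221)
122^16 ≡ 1 (mod 221) ✓
Hence ord(122) = 16.

16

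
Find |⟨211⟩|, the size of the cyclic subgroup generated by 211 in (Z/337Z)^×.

168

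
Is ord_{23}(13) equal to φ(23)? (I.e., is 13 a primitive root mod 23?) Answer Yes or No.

No

φ(23) = 23 − 1 = 22 = 2 · 11.
13 is a primitive root mod 23 iff 13^(φ(23)/q) ≢ 1 for every prime q | φ(23), i.e. q ∈ {2, 11}.
13^11 ≡ 1 (mod 23)  [q = 2: ≡ 1 ✗]
13^2 ≡ 8 (mod 23)  [q = 11: ≢ 1 ✓]
The check at q = 2 fails, so 13 generates a proper subgroup.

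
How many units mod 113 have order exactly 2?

1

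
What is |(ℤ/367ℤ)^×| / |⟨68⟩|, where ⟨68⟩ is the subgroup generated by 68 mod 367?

3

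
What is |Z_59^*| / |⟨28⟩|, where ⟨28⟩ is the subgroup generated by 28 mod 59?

ord(28) | φ(59) = 59 − 1 = 58 = 2 · 29.
Divisors of 58: 1, 2, 29, 58.
Evaluate successive powers at the divisors of 58:
28^1 ≡ 28 (mod 59)
28^2 ≡ 17 (mod 59)
28^29 ≡ 1 (mod 59) ✓
So ord_59(28) = 29, hence |⟨28⟩| = 29.
Index = |(Z/59Z)^×| / |⟨28⟩| = 58 / 29 = 2.

2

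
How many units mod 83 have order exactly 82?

φ(83) = 83 − 1 = 82 = 2 · 41.
In a cyclic group of order 82, there are φ(d) elements of order d for each divisor d of 82, and zero for non-divisors.
82 = 2 · 41 divides 82, and φ(82) = 40.

40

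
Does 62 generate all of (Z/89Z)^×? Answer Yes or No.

φ(89) = 89 − 1 = 88 = 2^3 · 11.
62 is a primitive root mod 89 iff 62^(φ(89)/q) ≢ 1 for every prime q | φ(89), i.e. q ∈ {2, 11}.
62^44 ≡ 88 (mod 89)  [q = 2: ≢ 1 ✓]
62^8 ≡ 39 (mod 89)  [q = 11: ≢ 1 ✓]
Every test exponent gives a nontrivial residue, hence 62 generates the full group.

Yes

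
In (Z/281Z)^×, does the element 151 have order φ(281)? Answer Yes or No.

φ(281) = 281 − 1 = 280 = 2^3 · 5 · 7.
Test 151^(280/q) mod 281 for each prime factor q of 280:
151^140 ≡ 280 (mod 281)  [q = 2: ≢ 1 ✓]
151^56 ≡ 232 (mod 281)  [q = 5: ≢ 1 ✓]
151^40 ≡ 1 (mod 281)  [q = 7: ≡ 1 ✗]
151^40 ≡ 1 shows ord(151) | 40, strictly less than φ(281); not a primitive root.

No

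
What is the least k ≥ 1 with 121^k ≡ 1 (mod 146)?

Since 121 ∈ (Z/146Z)^×, its order divides φ(146) = φ(2)·φ(73) = 1·72 = 72 = 2^3 · 3^2.
Divisors of 72: 1, 2, 3, 4, 6, 8, 9, 12, 18, 24, 36, 72.
Evaluate successive powers at the divisors of 72:
121^1 ≡ 121
121^2 ≡ 41
121^3 ≡ 143
121^4 ≡ 75
121^6 ≡ 9
121^8 ≡ 77
121^9 ≡ 119
121^12 ≡ 81
121^18 ≡ 145
121^24 ≡ 137
121^36 ≡ 1
So ord_146(121) = 36.

36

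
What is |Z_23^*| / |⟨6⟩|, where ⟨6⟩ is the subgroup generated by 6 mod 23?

2

The order of 6 must divide φ(23) = 23 − 1 = 22 = 2 · 11.
Divisors of 22: 1, 2, 11, 22.
Compute 6^d (mod 23) for the divisors d until we hit 1:
6^1 ≡ 6 (mod 23)
6^2 ≡ 13 (mod 23)
6^11 ≡ 1 (mod 23) ✓
Thus |⟨6⟩| = ord(6) = 11.
[(Z/23Z)^× : ⟨6⟩] = 22/11 = 2.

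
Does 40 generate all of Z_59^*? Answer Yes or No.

Yes

φ(59) = 59 − 1 = 58 = 2 · 29.
It suffices to check that the order of 40 is not a proper divisor of 58: compute 40^(58/q) for q ∈ {2, 29}.
40^29 ≡ 58 (mod 59)  [q = 2: ≢ 1 ✓]
40^2 ≡ 7 (mod 59)  [q = 29: ≢ 1 ✓]
None equal 1, so ord_59(40) = 58: 40 is a primitive root.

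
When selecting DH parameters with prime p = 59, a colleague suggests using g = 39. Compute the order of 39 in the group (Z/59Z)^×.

58

The order of 39 must divide φ(59) = 59 − 1 = 58 = 2 · 29.
Divisors of 58: 1, 2, 29, 58.
Test each divisor d:
39^1 ≡ 39 (mod 59)
39^2 ≡ 46 (mod 59)
39^29 ≡ 58 (mod 59)
39^58 ≡ 1 (mod 59) ✓
The smallest such exponent is 58, so the order of 39 is 58.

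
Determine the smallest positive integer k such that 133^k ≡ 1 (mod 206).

17

Since 133 ∈ (Z/206Z)^×, its order divides φ(206) = φ(2)·φ(103) = 1·102 = 102 = 2 · 3 · 17.
Divisors of 102: 1, 2, 3, 6, 17, 34, 51, 102.
Test each divisor d:
133^1 ≡ 133 (mod 206)
133^2 ≡ 179 (mod 206)
133^3 ≡ 117 (mod 206)
133^6 ≡ 93 (mod 206)
133^17 ≡ 1 (mod 206) ✓
Hence ord(133) = 17.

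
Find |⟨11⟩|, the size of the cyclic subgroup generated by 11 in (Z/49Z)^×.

21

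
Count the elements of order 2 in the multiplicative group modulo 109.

1

φ(109) = 109 − 1 = 108 = 2^2 · 3^3.
In a cyclic group of order 108, there are φ(d) elements of order d for each divisor d of 108, and zero for non-divisors.
2 | 108, and φ(2) = 2 − 1 = 1.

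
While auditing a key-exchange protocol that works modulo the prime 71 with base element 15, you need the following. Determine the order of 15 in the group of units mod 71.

35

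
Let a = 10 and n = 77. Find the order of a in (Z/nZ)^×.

ord(10) | φ(77) = φ(7·11) = (7−1)·(11−1) = 6·10 = 60 = 2^2 · 3 · 5.
Divisors of 60: 1, 2, 3, 4, 5, 6, 10, 12, 15, 20, 30, 60.
Compute 10^d (mod 77) for the divisors d until we hit 1:
10^1 ≡ 10
10^2 ≡ 23
10^3 ≡ 76
10^4 ≡ 67
10^5 ≡ 54
10^6 ≡ 1
So ord_77(10) = 6.

6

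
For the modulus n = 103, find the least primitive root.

φ(103) = 103 − 1 = 102 = 2 · 3 · 17.
Test candidates g = 2, 3, … against the prime factors q ∈ {2, 3, 17} of φ(103): g is a generator iff g^(102/q) ≢ 1 for every such q.
g = 2: 2^51 ≡ 1 — hits 1, so not a primitive root.
g = 3: 3^51 ≡ 102; 3^34 ≡ 1 — hits 1, so not a primitive root.
g = 4: 4^51 ≡ 1 — hits 1, so not a primitive root.
g = 5: 5^51 ≡ 102; 5^34 ≡ 56; 5^6 ≡ 72 — none is 1, so 5 is a primitive root.
Hence the least primitive root of 103 is 5.

5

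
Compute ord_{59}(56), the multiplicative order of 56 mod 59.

ord(56) | φ(59) = 59 − 1 = 58 = 2 · 29.
Divisors of 58: 1, 2, 29, 58.
Test each divisor d:
56^1 ≡ 56 (mod 59)
56^2 ≡ 9 (mod 59)
56^29 ≡ 58 (mod 59)
56^58 ≡ 1 (mod 59) ✓
Hence ord(56) = 58.

58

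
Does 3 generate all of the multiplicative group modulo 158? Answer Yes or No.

Yes

φ(158) = φ(2)·φ(79) = 1·78 = 78 = 2 · 3 · 13.
An element g generates (Z/158Z)^× iff g^(78/q) ≢ 1 (mod 158) for each prime q ∈ {2, 3, 13}.
3^39 ≡ 157 (mod 158)  [q = 2: ≢ 1 ✓]
3^26 ≡ 23 (mod 158)  [q = 3: ≢ 1 ✓]
3^6 ≡ 97 (mod 158)  [q = 13: ≢ 1 ✓]
None equal 1, so ord_158(3) = 78: 3 is a primitive root.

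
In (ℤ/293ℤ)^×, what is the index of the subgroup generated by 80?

1

By Lagrange's theorem, ord_293(80) divides φ(293) = 293 − 1 = 292 = 2^2 · 73.
Divisors of 292: 1, 2, 4, 73, 146, 292.
Check 80^d mod 293 for each divisor in increasing order:
80^1 ≡ 80 (mod 293)
80^2 ≡ 247 (mod 293)
80^4 ≡ 65 (mod 293)
80^73 ≡ 138 (mod 293)
80^146 ≡ 292 (mod 293)
80^292 ≡ 1 (mod 293) ✓
Thus |⟨80⟩| = ord(80) = 292.
The index is φ(293) / ord(80) = 292 / 292 = 1.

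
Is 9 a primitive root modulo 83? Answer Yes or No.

No

φ(83) = 83 − 1 = 82 = 2 · 41.
An element g generates (Z/83Z)^× iff g^(82/q) ≢ 1 (mod 83) for each prime q ∈ {2, 41}.
9^41 ≡ 1 (mod 83)  [q = 2: ≡ 1 ✗]
9^2 ≡ 81 (mod 83)  [q = 41: ≢ 1 ✓]
9^41 ≡ 1 shows ord(9) | 41, strictly less than φ(83); not a primitive root.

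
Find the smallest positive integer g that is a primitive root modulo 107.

2

φ(107) = 107 − 1 = 106 = 2 · 53.
g is a primitive root iff g^(106/q) ≢ 1 (mod 107) for each prime q ∈ {2, 53}.
g = 2: 2^53 ≡ 106; 2^2 ≡ 4 — none is 1, so 2 is a primitive root.
So 2 is the smallest generator of (Z/107Z)^×.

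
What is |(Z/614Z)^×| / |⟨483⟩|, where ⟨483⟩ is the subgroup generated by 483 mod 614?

2

The order of 483 must divide φ(614) = φ(2)·φ(307) = 1·306 = 306 = 2 · 3^2 · 17.
Divisors of 306: 1, 2, 3, 6, 9, 17, 18, 34, 51, 102, 153, 306.
Evaluate successive powers at the divisors of 306:
483^1 ≡ 483 (mod 614)
483^2 ≡ 583 (mod 614)
483^3 ≡ 377 (mod 614)
483^6 ≡ 295 (mod 614)
483^9 ≡ 81 (mod 614)
483^17 ≡ 353 (mod 614)
483^18 ≡ 421 (mod 614)
483^34 ≡ 581 (mod 614)
483^51 ≡ 17 (mod 614)
483^102 ≡ 289 (mod 614)
483^153 ≡ 1 (mod 614) ✓
Thus |⟨483⟩| = ord(483) = 153.
Index = |(Z/614Z)^×| / |⟨483⟩| = 306 / 153 = 2.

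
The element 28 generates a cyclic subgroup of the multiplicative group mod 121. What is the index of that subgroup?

1

ord(28) | φ(121) = φ(11^2) = 11·(11−1) = 110 = 2 · 5 · 11.
Divisors of 110: 1, 2, 5, 10, 11, 22, 55, 110.
Test each divisor d:
28^1 ≡ 28 (mod 121)
28^2 ≡ 58 (mod 121)
28^5 ≡ 54 (mod 121)
28^10 ≡ 12 (mod 121)
28^11 ≡ 94 (mod 121)
28^22 ≡ 3 (mod 121)
28^55 ≡ 120 (mod 121)
28^110 ≡ 1 (mod 121) ✓
Thus |⟨28⟩| = ord(28) = 110.
[(Z/121Z)^× : ⟨28⟩] = 110/110 = 1.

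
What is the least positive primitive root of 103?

5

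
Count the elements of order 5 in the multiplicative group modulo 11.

φ(11) = 11 − 1 = 10 = 2 · 5.
Since (Z/11Z)^× is cyclic of order 10, the number of elements of order d is φ(d) when d | 10 and 0 otherwise.
5 | 10, and φ(5) = 5 − 1 = 4.

4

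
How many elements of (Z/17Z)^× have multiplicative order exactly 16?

8

φ(17) = 17 − 1 = 16 = 2^4.
Since (Z/17Z)^× is cyclic of order 16, the number of elements of order d is φ(d) when d | 16 and 0 otherwise.
16 = 2^4 divides 16, and φ(16) = 8.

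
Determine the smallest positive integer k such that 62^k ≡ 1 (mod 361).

9

The order of 62 must divide φ(361) = φ(19^2) = 19·(19−1) = 342 = 2 · 3^2 · 19.
Divisors of 342: 1, 2, 3, 6, 9, 18, 19, 38, 57, 114, 171, 342.
Check 62^d mod 361 for each divisor in increasing order:
62^1 ≡ 62 (mod 361)
62^2 ≡ 234 (mod 361)
62^3 ≡ 68 (mod 361)
62^6 ≡ 292 (mod 361)
62^9 ≡ 1 (mod 361) ✓
Hence ord(62) = 9.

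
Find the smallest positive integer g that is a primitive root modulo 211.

φ(211) = 211 − 1 = 210 = 2 · 3 · 5 · 7.
Test candidates g = 2, 3, … against the prime factors q ∈ {2, 3, 5, 7} of φ(211): g is a generator iff g^(210/q) ≢ 1 for every such q.
g = 2: 2^105 ≡ 210; 2^70 ≡ 196; 2^42 ≡ 107; 2^30 ≡ 171 — none is 1, so 2 is a primitive root.
Hence the least primitive root of 211 is 2.

2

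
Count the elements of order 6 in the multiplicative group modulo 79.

2

φ(79) = 79 − 1 = 78 = 2 · 3 · 13.
(Z/79Z)^× is cyclic (|G| = 78); a cyclic group of order m has exactly φ(d) elements of each order d | m, and none otherwise.
6 = 2 · 3 divides 78, and φ(6) = 2.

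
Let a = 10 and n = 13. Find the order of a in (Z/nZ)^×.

The order of 10 must divide φ(13) = 13 − 1 = 12 = 2^2 · 3.
Divisors of 12: 1, 2, 3, 4, 6, 12.
Check 10^d mod 13 for each divisor in increasing order:
10^1 ≡ 10 (mod 13)
10^2 ≡ 9 (mod 13)
10^3 ≡ 12 (mod 13)
10^4 ≡ 3 (mod 13)
10^6 ≡ 1 (mod 13) ✓
The smallest such exponent is 6, so the order of 10 is 6.

6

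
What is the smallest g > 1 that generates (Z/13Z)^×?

2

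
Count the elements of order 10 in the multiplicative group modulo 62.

4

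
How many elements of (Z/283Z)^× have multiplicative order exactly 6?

2

φ(283) = 283 − 1 = 282 = 2 · 3 · 47.
In a cyclic group of order 282, there are φ(d) elements of order d for each divisor d of 282, and zero for non-divisors.
6 = 2 · 3 divides 282, and φ(6) = 2.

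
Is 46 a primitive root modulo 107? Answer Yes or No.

φ(107) = 107 − 1 = 106 = 2 · 53.
Test 46^(106/q) mod 107 for each prime factor q of 106:
46^53 ≡ 106 (mod 107)  [q = 2: ≢ 1 ✓]
46^2 ≡ 83 (mod 107)  [q = 53: ≢ 1 ✓]
None equal 1, so ord_107(46) = 106: 46 is a primitive root.

Yes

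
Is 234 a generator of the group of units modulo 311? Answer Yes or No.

No

φ(311) = 311 − 1 = 310 = 2 · 5 · 31.
234 is a primitive root mod 311 iff 234^(φ(311)/q) ≢ 1 for every prime q | φ(311), i.e. q ∈ {2, 5, 31}.
234^155 ≡ 1 (mod 311)  [q = 2: ≡ 1 ✗]
234^62 ≡ 1 (mod 311)  [q = 5: ≡ 1 ✗]
234^10 ≡ 121 (mod 311)  [q = 31: ≢ 1 ✓]
Since 234^155 ≡ 1, the order of 234 divides 155 < 310, so 234 is not a primitive root.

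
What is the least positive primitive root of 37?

2

φ(37) = 37 − 1 = 36 = 2^2 · 3^2.
Test candidates g = 2, 3, … against the prime factors q ∈ {2, 3} of φ(37): g is a generator iff g^(36/q) ≢ 1 for every such q.
g = 2: 2^18 ≡ 36; 2^12 ≡ 26 — none is 1, so 2 is a primitive root.
Hence the least primitive root of 37 is 2.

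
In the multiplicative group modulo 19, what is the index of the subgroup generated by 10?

By Lagrange's theorem, ord_19(10) divides φ(19) = 19 − 1 = 18 = 2 · 3^2.
Divisors of 18: 1, 2, 3, 6, 9, 18.
Compute 10^d (mod 19) for the divisors d until we hit 1:
10^1 ≡ 10 (mod 19)
10^2 ≡ 5 (mod 19)
10^3 ≡ 12 (mod 19)
10^6 ≡ 11 (mod 19)
10^9 ≡ 18 (mod 19)
10^18 ≡ 1 (mod 19) ✓
Thus |⟨10⟩| = ord(10) = 18.
[(Z/19Z)^× : ⟨10⟩] = 18/18 = 1.

1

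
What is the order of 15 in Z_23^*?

22

Since 15 ∈ (Z/23Z)^×, its order divides φ(23) = 23 − 1 = 22 = 2 · 11.
Divisors of 22: 1, 2, 11, 22.
Check 15^d mod 23 for each divisor in increasing order:
15^1 ≡ 15 (mod 23)
15^2 ≡ 18 (mod 23)
15^11 ≡ 22 (mod 23)
15^22 ≡ 1 (mod 23) ✓
Therefore the multiplicative order of 15 modulo 23 is 22.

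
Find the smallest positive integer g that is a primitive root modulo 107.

φ(107) = 107 − 1 = 106 = 2 · 53.
Test candidates g = 2, 3, … against the prime factors q ∈ {2, 53} of φ(107): g is a generator iff g^(106/q) ≢ 1 for every such q.
g = 2: 2^53 ≡ 106; 2^2 ≡ 4 — none is 1, so 2 is a primitive root.
Hence the least primitive root of 107 is 2.

2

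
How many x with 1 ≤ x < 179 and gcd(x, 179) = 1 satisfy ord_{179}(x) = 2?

1

φ(179) = 179 − 1 = 178 = 2 · 89.
In a cyclic group of order 178, there are φ(d) elements of order d for each divisor d of 178, and zero for non-divisors.
2 | 178, and φ(2) = 2 − 1 = 1.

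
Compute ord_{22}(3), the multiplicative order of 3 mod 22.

5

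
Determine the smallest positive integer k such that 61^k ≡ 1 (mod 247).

The order of 61 must divide φ(247) = φ(13·19) = (13−1)·(19−1) = 12·18 = 216 = 2^3 · 3^3.
Divisors of 216: 1, 2, 3, 4, 6, 8, 9, 12, 18, 24, 27, 36, 54, 72, 108, 216.
Compute 61^d (mod 247) for the divisors d until we hit 1:
61^1 ≡ 61 (mod 247)
61^2 ≡ 16 (mod 247)
61^3 ≡ 235 (mod 247)
61^4 ≡ 9 (mod 247)
61^6 ≡ 144 (mod 247)
61^8 ≡ 81 (mod 247)
61^9 ≡ 1 (mod 247) ✓
Hence ord(61) = 9.

9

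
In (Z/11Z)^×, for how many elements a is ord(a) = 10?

φ(11) = 11 − 1 = 10 = 2 · 5.
In a cyclic group of order 10, there are φ(d) elements of order d for each divisor d of 10, and zero for non-divisors.
10 = 2 · 5 divides 10, and φ(10) = 4.

4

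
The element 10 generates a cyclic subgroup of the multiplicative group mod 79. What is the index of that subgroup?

6

ord(10) | φ(79) = 79 − 1 = 78 = 2 · 3 · 13.
Divisors of 78: 1, 2, 3, 6, 13, 26, 39, 78.
Evaluate successive powers at the divisors of 78:
10^1 ≡ 10
10^2 ≡ 21
10^3 ≡ 52
10^6 ≡ 18
10^13 ≡ 1
Thus |⟨10⟩| = ord(10) = 13.
[(Z/79Z)^× : ⟨10⟩] = 78/13 = 6.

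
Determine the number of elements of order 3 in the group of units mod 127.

2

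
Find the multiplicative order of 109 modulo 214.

ord(109) | φ(214) = φ(2)·φ(107) = 1·106 = 106 = 2 · 53.
Divisors of 106: 1, 2, 53, 106.
Evaluate successive powers at the divisors of 106:
109^1 ≡ 109
109^2 ≡ 111
109^53 ≡ 213
109^106 ≡ 1
Hence ord(109) = 106.

106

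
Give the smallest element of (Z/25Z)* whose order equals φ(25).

2

φ(25) = φ(5^2) = 5·(5−1) = 20 = 2^2 · 5.
g is a primitive root iff g^(20/q) ≢ 1 (mod 25) for each prime q ∈ {2, 5}.
g = 2: 2^10 ≡ 24; 2^4 ≡ 16 — none is 1, so 2 is a primitive root.
Hence the least primitive root of 25 is 2.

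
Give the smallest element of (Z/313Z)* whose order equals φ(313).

10

φ(313) = 313 − 1 = 312 = 2^3 · 3 · 13.
g is a primitive root iff g^(312/q) ≢ 1 (mod 313) for each prime q ∈ {2, 3, 13}.
g = 2: 2^156 ≡ 1 — hits 1, so not a primitive root.
g = 3: 3^156 ≡ 1 — hits 1, so not a primitive root.
g = 4: 4^156 ≡ 1 — hits 1, so not a primitive root.
g = 5: 5^156 ≡ 312; 5^104 ≡ 1 — hits 1, so not a primitive root.
g = 6: 6^156 ≡ 1 — hits 1, so not a primitive root.
g = 7: 7^156 ≡ 312; 7^104 ≡ 1 — hits 1, so not a primitive root.
g = 8: 8^156 ≡ 1 — hits 1, so not a primitive root.
g = 9: 9^156 ≡ 1 — hits 1, so not a primitive root.
g = 10: 10^156 ≡ 312; 10^104 ≡ 214; 10^24 ≡ 103 — none is 1, so 10 is a primitive root.
The smallest primitive root modulo 313 is 10.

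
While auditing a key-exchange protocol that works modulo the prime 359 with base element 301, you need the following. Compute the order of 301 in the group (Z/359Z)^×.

179

Since 301 ∈ (Z/359Z)^×, its order divides φ(359) = 359 − 1 = 358 = 2 · 179.
Divisors of 358: 1, 2, 179, 358.
Test each divisor d:
301^1 ≡ 301 (mod 359)
301^2 ≡ 133 (mod 359)
301^179 ≡ 1 (mod 359) ✓
Therefore the multiplicative order of 301 modulo 359 is 179.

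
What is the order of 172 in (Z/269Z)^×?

67

ord(172) | φ(269) = 269 − 1 = 268 = 2^2 · 67.
Divisors of 268: 1, 2, 4, 67, 134, 268.
Test each divisor d:
172^1 ≡ 172 (mod 269)
172^2 ≡ 263 (mod 269)
172^4 ≡ 36 (mod 269)
172^67 ≡ 1 (mod 269) ✓
The smallest such exponent is 67, so the order of 172 is 67.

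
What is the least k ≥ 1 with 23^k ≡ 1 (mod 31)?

The order of 23 must divide φ(31) = 31 − 1 = 30 = 2 · 3 · 5.
Divisors of 30: 1, 2, 3, 5, 6, 10, 15, 30.
Check 23^d mod 31 for each divisor in increasing order:
23^1 ≡ 23
23^2 ≡ 2
23^3 ≡ 15
23^5 ≡ 30
23^6 ≡ 8
23^10 ≡ 1
So ord_31(23) = 10.

10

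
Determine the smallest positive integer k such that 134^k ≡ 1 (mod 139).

ord(134) | φ(139) = 139 − 1 = 138 = 2 · 3 · 23.
Divisors of 138: 1, 2, 3, 6, 23, 46, 69, 138.
Compute 134^d (mod 139) for the divisors d until we hit 1:
134^1 ≡ 134
134^2 ≡ 25
134^3 ≡ 14
134^6 ≡ 57
134^23 ≡ 43
134^46 ≡ 42
134^69 ≡ 138
134^138 ≡ 1
So ord_139(134) = 138.

138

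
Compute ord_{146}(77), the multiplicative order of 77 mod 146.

By Lagrange's theorem, ord_146(77) divides φ(146) = φ(2)·φ(73) = 1·72 = 72 = 2^3 · 3^2.
Divisors of 72: 1, 2, 3, 4, 6, 8, 9, 12, 18, 24, 36, 72.
Evaluate successive powers at the divisors of 72:
77^1 ≡ 77 (mod 146)
77^2 ≡ 89 (mod 146)
77^3 ≡ 137 (mod 146)
77^4 ≡ 37 (mod 146)
77^6 ≡ 81 (mod 146)
77^8 ≡ 55 (mod 146)
77^9 ≡ 1 (mod 146) ✓
So ord_146(77) = 9.

9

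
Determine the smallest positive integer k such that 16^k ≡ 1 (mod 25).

By Lagrange's theorem, ord_25(16) divides φ(25) = φ(5^2) = 5·(5−1) = 20 = 2^2 · 5.
Divisors of 20: 1, 2, 4, 5, 10, 20.
Evaluate successive powers at the divisors of 20:
16^1 ≡ 16 (mod 25)
16^2 ≡ 6 (mod 25)
16^4 ≡ 11 (mod 25)
16^5 ≡ 1 (mod 25) ✓
Therefore the multiplicative order of 16 modulo 25 is 5.

5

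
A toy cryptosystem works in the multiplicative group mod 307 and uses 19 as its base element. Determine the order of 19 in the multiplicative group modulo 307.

51

By Lagrange's theorem, ord_307(19) divides φ(307) = 307 − 1 = 306 = 2 · 3^2 · 17.
Divisors of 306: 1, 2, 3, 6, 9, 17, 18, 34, 51, 102, 153, 306.
Evaluate successive powers at the divisors of 306:
19^1 ≡ 19 (mod 307)
19^2 ≡ 54 (mod 307)
19^3 ≡ 105 (mod 307)
19^6 ≡ 280 (mod 307)
19^9 ≡ 235 (mod 307)
19^17 ≡ 289 (mod 307)
19^18 ≡ 272 (mod 307)
19^34 ≡ 17 (mod 307)
19^51 ≡ 1 (mod 307) ✓
The smallest such exponent is 51, so the order of 19 is 51.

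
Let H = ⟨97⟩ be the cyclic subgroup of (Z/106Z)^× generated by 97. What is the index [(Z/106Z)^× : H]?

4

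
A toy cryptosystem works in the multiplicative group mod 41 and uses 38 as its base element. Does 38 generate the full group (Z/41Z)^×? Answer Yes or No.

No

φ(41) = 41 − 1 = 40 = 2^3 · 5.
It suffices to check that the order of 38 is not a proper divisor of 40: compute 38^(40/q) for q ∈ {2, 5}.
38^20 ≡ 40 (mod 41)  [q = 2: ≢ 1 ✓]
38^8 ≡ 1 (mod 41)  [q = 5: ≡ 1 ✗]
Since 38^8 ≡ 1, the order of 38 divides 8 < 40, so 38 is not a primitive root.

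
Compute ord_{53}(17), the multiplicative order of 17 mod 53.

ord(17) | φ(53) = 53 − 1 = 52 = 2^2 · 13.
Divisors of 52: 1, 2, 4, 13, 26, 52.
Compute 17^d (mod 53) for the divisors d until we hit 1:
17^1 ≡ 17 (mod 53)
17^2 ≡ 24 (mod 53)
17^4 ≡ 46 (mod 53)
17^13 ≡ 52 (mod 53)
17^26 ≡ 1 (mod 53) ✓
The smallest such exponent is 26, so the order of 17 is 26.

26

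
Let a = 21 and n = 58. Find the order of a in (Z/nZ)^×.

28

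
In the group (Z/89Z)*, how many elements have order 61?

φ(89) = 89 − 1 = 88 = 2^3 · 11.
In a cyclic group of order 88, there are φ(d) elements of order d for each divisor d of 88, and zero for non-divisors.
Here 88 is not a multiple of 61, so there are no elements of order 61.

0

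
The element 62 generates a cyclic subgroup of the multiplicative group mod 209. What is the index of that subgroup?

Since 62 ∈ (Z/209Z)^×, its order divides φ(209) = φ(11·19) = (11−1)·(19−1) = 10·18 = 180 = 2^2 · 3^2 · 5.
Divisors of 180: 1, 2, 3, 4, 5, 6, 9, 10, 12, 15, 18, 20, 30, 36, 45, 60, 90, 180.
Compute 62^d (mod 209) for the divisors d until we hit 1:
62^1 ≡ 62
62^2 ≡ 82
62^3 ≡ 68
62^4 ≡ 36
62^5 ≡ 142
62^6 ≡ 26
62^9 ≡ 96
62^10 ≡ 100
62^12 ≡ 49
62^15 ≡ 197
62^18 ≡ 20
62^20 ≡ 177
62^30 ≡ 144
62^36 ≡ 191
62^45 ≡ 153
62^60 ≡ 45
62^90 ≡ 1
Thus |⟨62⟩| = ord(62) = 90.
[(Z/209Z)^× : ⟨62⟩] = 180/90 = 2.

2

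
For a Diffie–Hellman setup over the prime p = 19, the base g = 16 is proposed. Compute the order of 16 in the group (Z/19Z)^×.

By Lagrange's theorem, ord_19(16) divides φ(19) = 19 − 1 = 18 = 2 · 3^2.
Divisors of 18: 1, 2, 3, 6, 9, 18.
Check 16^d mod 19 for each divisor in increasing order:
16^1 ≡ 16 (mod 19)
16^2 ≡ 9 (mod 19)
16^3 ≡ 11 (mod 19)
16^6 ≡ 7 (mod 19)
16^9 ≡ 1 (mod 19) ✓
The smallest such exponent is 9, so the order of 16 is 9.

9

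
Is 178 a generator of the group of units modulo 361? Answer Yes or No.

φ(361) = φ(19^2) = 19·(19−1) = 342 = 2 · 3^2 · 19.
An element g generates (Z/361Z)^× iff g^(342/q) ≢ 1 (mod 361) for each prime q ∈ {2, 3, 19}.
178^171 ≡ 1 (mod 361)  [q = 2: ≡ 1 ✗]
178^114 ≡ 1 (mod 361)  [q = 3: ≡ 1 ✗]
178^18 ≡ 172 (mod 361)  [q = 19: ≢ 1 ✓]
The check at q = 2 fails, so 178 generates a proper subgroup.

No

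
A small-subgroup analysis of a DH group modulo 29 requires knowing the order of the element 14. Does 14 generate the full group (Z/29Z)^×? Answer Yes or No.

φ(29) = 29 − 1 = 28 = 2^2 · 7.
14 is a primitive root mod 29 iff 14^(φ(29)/q) ≢ 1 for every prime q | φ(29), i.e. q ∈ {2, 7}.
14^14 ≡ 28 (mod 29)  [q = 2: ≢ 1 ✓]
14^4 ≡ 20 (mod 29)  [q = 7: ≢ 1 ✓]
Every test exponent gives a nontrivial residue, hence 14 generates the full group.

Yes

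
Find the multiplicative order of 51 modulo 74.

The order of 51 must divide φ(74) = φ(2)·φ(37) = 1·36 = 36 = 2^2 · 3^2.
Divisors of 36: 1, 2, 3, 4, 6, 9, 12, 18, 36.
Compute 51^d (mod 74) for the divisors d until we hit 1:
51^1 ≡ 51 (mod 74)
51^2 ≡ 11 (mod 74)
51^3 ≡ 43 (mod 74)
51^4 ≡ 47 (mod 74)
51^6 ≡ 73 (mod 74)
51^9 ≡ 31 (mod 74)
51^12 ≡ 1 (mod 74) ✓
The smallest such exponent is 12, so the order of 51 is 12.

12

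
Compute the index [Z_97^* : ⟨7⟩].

The order of 7 must divide φ(97) = 97 − 1 = 96 = 2^5 · 3.
Divisors of 96: 1, 2, 3, 4, 6, 8, 12, 16, 24, 32, 48, 96.
Test each divisor d:
7^1 ≡ 7 (mod 97)
7^2 ≡ 49 (mod 97)
7^3 ≡ 52 (mod 97)
7^4 ≡ 73 (mod 97)
7^6 ≡ 85 (mod 97)
7^8 ≡ 91 (mod 97)
7^12 ≡ 47 (mod 97)
7^16 ≡ 36 (mod 97)
7^24 ≡ 75 (mod 97)
7^32 ≡ 35 (mod 97)
7^48 ≡ 96 (mod 97)
7^96 ≡ 1 (mod 97) ✓
The order of 7 is 96, so the subgroup it generates has 96 elements.
[(Z/97Z)^× : ⟨7⟩] = 96/96 = 1.

1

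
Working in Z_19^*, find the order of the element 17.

The order of 17 must divide φ(19) = 19 − 1 = 18 = 2 · 3^2.
Divisors of 18: 1, 2, 3, 6, 9, 18.
Check 17^d mod 19 for each divisor in increasing order:
17^1 ≡ 17 (mod 19)
17^2 ≡ 4 (mod 19)
17^3 ≡ 11 (mod 19)
17^6 ≡ 7 (mod 19)
17^9 ≡ 1 (mod 19) ✓
Hence ord(17) = 9.

9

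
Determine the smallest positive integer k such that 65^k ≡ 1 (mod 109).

Since 65 ∈ (Z/109Z)^×, its order divides φ(109) = 109 − 1 = 108 = 2^2 · 3^3.
Divisors of 108: 1, 2, 3, 4, 6, 9, 12, 18, 27, 36, 54, 108.
Compute 65^d (mod 109) for the divisors d until we hit 1:
65^1 ≡ 65 (mod 109)
65^2 ≡ 83 (mod 109)
65^3 ≡ 54 (mod 109)
65^4 ≡ 22 (mod 109)
65^6 ≡ 82 (mod 109)
65^9 ≡ 68 (mod 109)
65^12 ≡ 75 (mod 109)
65^18 ≡ 46 (mod 109)
65^27 ≡ 76 (mod 109)
65^36 ≡ 45 (mod 109)
65^54 ≡ 108 (mod 109)
65^108 ≡ 1 (mod 109) ✓
The smallest such exponent is 108, so the order of 65 is 108.

108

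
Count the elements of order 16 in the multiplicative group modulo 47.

φ(47) = 47 − 1 = 46 = 2 · 23.
(Z/47Z)^× is cyclic (|G| = 46); a cyclic group of order m has exactly φ(d) elements of each order d | m, and none otherwise.
Since 16 ∤ 46, the count is 0.

0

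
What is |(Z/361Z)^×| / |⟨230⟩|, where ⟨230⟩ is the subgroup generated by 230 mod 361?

1

Since 230 ∈ (Z/361Z)^×, its order divides φ(361) = φ(19^2) = 19·(19−1) = 342 = 2 · 3^2 · 19.
Divisors of 342: 1, 2, 3, 6, 9, 18, 19, 38, 57, 114, 171, 342.
Evaluate successive powers at the divisors of 342:
230^1 ≡ 230 (mod 361)
230^2 ≡ 194 (mod 361)
230^3 ≡ 217 (mod 361)
230^6 ≡ 159 (mod 361)
230^9 ≡ 208 (mod 361)
230^18 ≡ 305 (mod 361)
230^19 ≡ 116 (mod 361)
230^38 ≡ 99 (mod 361)
230^57 ≡ 293 (mod 361)
230^114 ≡ 292 (mod 361)
230^171 ≡ 360 (mod 361)
230^342 ≡ 1 (mod 361) ✓
The order of 230 is 342, so the subgroup it generates has 342 elements.
Index = |(Z/361Z)^×| / |⟨230⟩| = 342 / 342 = 1.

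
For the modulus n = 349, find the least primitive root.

2

φ(349) = 349 − 1 = 348 = 2^2 · 3 · 29.
g is a primitive root iff g^(348/q) ≢ 1 (mod 349) for each prime q ∈ {2, 3, 29}.
g = 2: 2^174 ≡ 348; 2^116 ≡ 226; 2^12 ≡ 257 — none is 1, so 2 is a primitive root.
Hence the least primitive root of 349 is 2.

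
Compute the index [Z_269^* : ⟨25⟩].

By Lagrange's theorem, ord_269(25) divides φ(269) = 269 − 1 = 268 = 2^2 · 67.
Divisors of 268: 1, 2, 4, 67, 134, 268.
Check 25^d mod 269 for each divisor in increasing order:
25^1 ≡ 25 (mod 269)
25^2 ≡ 87 (mod 269)
25^4 ≡ 37 (mod 269)
25^67 ≡ 1 (mod 269) ✓
So ord_269(25) = 67, hence |⟨25⟩| = 67.
[(Z/269Z)^× : ⟨25⟩] = 268/67 = 4.

4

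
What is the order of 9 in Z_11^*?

5

By Lagrange's theorem, ord_11(9) divides φ(11) = 11 − 1 = 10 = 2 · 5.
Divisors of 10: 1, 2, 5, 10.
Test each divisor d:
9^1 ≡ 9 (mod 11)
9^2 ≡ 4 (mod 11)
9^5 ≡ 1 (mod 11) ✓
The smallest such exponent is 5, so the order of 9 is 5.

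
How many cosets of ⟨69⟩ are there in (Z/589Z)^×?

18

The order of 69 must divide φ(589) = φ(19·31) = (19−1)·(31−1) = 18·30 = 540 = 2^2 · 3^3 · 5.
Divisors of 540: 1, 2, 3, 4, 5, 6, 9, 10, 12, 15, 18, 20, 27, 30, 36, 45, 54, 60, 90, 108, 135, 180, 270, 540.
Test each divisor d:
69^1 ≡ 69
69^2 ≡ 49
69^3 ≡ 436
69^4 ≡ 45
69^5 ≡ 160
69^6 ≡ 438
69^9 ≡ 132
69^10 ≡ 273
69^12 ≡ 419
69^15 ≡ 94
69^18 ≡ 343
69^20 ≡ 315
69^27 ≡ 512
69^30 ≡ 1
So ord_589(69) = 30, hence |⟨69⟩| = 30.
[(Z/589Z)^× : ⟨69⟩] = 540/30 = 18.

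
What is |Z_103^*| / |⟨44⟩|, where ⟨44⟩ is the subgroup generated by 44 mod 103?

1

The order of 44 must divide φ(103) = 103 − 1 = 102 = 2 · 3 · 17.
Divisors of 102: 1, 2, 3, 6, 17, 34, 51, 102.
Check 44^d mod 103 for each divisor in increasing order:
44^1 ≡ 44 (mod 103)
44^2 ≡ 82 (mod 103)
44^3 ≡ 3 (mod 103)
44^6 ≡ 9 (mod 103)
44^17 ≡ 47 (mod 103)
44^34 ≡ 46 (mod 103)
44^51 ≡ 102 (mod 103)
44^102 ≡ 1 (mod 103) ✓
So ord_103(44) = 102, hence |⟨44⟩| = 102.
Index = |(Z/103Z)^×| / |⟨44⟩| = 102 / 102 = 1.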